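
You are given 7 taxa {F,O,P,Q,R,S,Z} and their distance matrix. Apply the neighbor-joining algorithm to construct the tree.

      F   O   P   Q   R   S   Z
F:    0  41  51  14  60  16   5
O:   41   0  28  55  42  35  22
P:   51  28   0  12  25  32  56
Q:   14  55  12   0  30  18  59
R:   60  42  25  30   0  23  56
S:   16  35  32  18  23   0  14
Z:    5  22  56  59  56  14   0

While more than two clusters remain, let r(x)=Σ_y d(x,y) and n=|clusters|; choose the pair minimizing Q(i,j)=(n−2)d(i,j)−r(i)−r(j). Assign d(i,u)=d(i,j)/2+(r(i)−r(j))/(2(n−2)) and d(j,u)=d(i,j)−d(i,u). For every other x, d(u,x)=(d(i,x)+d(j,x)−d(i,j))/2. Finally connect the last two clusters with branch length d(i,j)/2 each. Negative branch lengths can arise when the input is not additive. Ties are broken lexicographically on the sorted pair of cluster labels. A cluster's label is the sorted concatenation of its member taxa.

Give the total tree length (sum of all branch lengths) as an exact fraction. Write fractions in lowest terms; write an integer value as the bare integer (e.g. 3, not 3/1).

iteration 1: select F,Z (d=5, Q=-374); attach at lengths (0, 5); label the merged cluster FZ
  updated: d(FZ,O)=29, d(FZ,P)=51, d(FZ,Q)=34, d(FZ,R)=111/2, d(FZ,S)=25/2
iteration 2: select FZ,O (d=29, Q=-255); attach at lengths (109/8, 123/8); label the merged cluster FOZ
  updated: d(FOZ,P)=25, d(FOZ,Q)=30, d(FOZ,R)=137/4, d(FOZ,S)=37/4
iteration 3: select FOZ,S (d=37/4, Q=-153); attach at lengths (22/3, 23/12); label the merged cluster FOSZ
  updated: d(FOSZ,P)=191/8, d(FOSZ,Q)=155/8, d(FOSZ,R)=24
iteration 4: select FOSZ,R (d=24, Q=-393/4); attach at lengths (145/16, 239/16); label the merged cluster FORSZ
  updated: d(FORSZ,P)=199/16, d(FORSZ,Q)=203/16
iteration 5: select FORSZ,P (d=199/16, Q=-297/8); attach at lengths (105/16, 47/8); label the merged cluster FOPRSZ
  updated: d(FOPRSZ,Q)=49/8
iteration 6: select FOPRSZ,Q (d=49/8); attach at lengths (49/16, 49/16); label the merged cluster FOPQRSZ
final tree: ((((((F:0,Z:5):109/8,O:123/8):22/3,S:23/12):145/16,R:239/16):105/16,P:47/8):49/16,Q:49/16)
total length: 1373/16

1373/16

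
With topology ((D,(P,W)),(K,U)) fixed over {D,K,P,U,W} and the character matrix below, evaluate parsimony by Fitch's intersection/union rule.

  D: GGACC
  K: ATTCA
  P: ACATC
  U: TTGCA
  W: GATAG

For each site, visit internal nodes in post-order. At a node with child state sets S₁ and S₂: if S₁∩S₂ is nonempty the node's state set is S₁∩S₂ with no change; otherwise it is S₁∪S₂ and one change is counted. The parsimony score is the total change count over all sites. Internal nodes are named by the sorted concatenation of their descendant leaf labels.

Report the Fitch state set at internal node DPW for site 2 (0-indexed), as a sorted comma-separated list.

A

site 0, node PW: P={A} ∪ W={G} → {A,G} (+1)
site 0, node DPW: D={G} ∩ PW={A,G} → {G} (+0)
site 0, node KU: K={A} ∪ U={T} → {A,T} (+1)
site 0, node DKPUW: DPW={G} ∪ KU={A,T} → {A,G,T} (+1)
site 1, node PW: P={C} ∪ W={A} → {A,C} (+1)
site 1, node DPW: D={G} ∪ PW={A,C} → {A,C,G} (+1)
site 1, node KU: K={T} ∩ U={T} → {T} (+0)
site 1, node DKPUW: DPW={A,C,G} ∪ KU={T} → {A,C,G,T} (+1)
site 2, node PW: P={A} ∪ W={T} → {A,T} (+1)
site 2, node DPW: D={A} ∩ PW={A,T} → {A} (+0)
site 2, node KU: K={T} ∪ U={G} → {G,T} (+1)
site 2, node DKPUW: DPW={A} ∪ KU={G,T} → {A,G,T} (+1)
site 3, node PW: P={T} ∪ W={A} → {A,T} (+1)
site 3, node DPW: D={C} ∪ PW={A,T} → {A,C,T} (+1)
site 3, node KU: K={C} ∩ U={C} → {C} (+0)
site 3, node DKPUW: DPW={A,C,T} ∩ KU={C} → {C} (+0)
site 4, node PW: P={C} ∪ W={G} → {C,G} (+1)
site 4, node DPW: D={C} ∩ PW={C,G} → {C} (+0)
site 4, node KU: K={A} ∩ U={A} → {A} (+0)
site 4, node DKPUW: DPW={C} ∪ KU={A} → {A,C} (+1)
per-site changes: [3, 3, 3, 2, 2]; total = 13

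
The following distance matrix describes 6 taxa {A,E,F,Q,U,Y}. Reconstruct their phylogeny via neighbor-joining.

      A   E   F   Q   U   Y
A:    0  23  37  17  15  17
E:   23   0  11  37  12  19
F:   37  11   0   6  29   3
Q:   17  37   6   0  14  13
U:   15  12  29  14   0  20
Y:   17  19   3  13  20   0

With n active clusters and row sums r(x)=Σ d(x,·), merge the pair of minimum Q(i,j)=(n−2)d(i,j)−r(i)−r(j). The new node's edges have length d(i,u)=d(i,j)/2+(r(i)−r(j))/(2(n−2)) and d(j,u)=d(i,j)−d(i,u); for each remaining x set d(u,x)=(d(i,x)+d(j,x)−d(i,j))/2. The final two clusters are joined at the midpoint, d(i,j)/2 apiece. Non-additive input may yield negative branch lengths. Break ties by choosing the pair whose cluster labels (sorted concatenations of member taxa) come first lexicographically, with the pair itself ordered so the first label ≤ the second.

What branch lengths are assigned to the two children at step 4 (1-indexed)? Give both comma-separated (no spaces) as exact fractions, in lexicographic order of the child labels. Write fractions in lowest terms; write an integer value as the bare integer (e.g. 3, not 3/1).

49/16,131/16

step 1: merge (F,Q) at d=6, Q=-149; branch lengths F→23/8, Q→25/8; new cluster FQ
  updated: d(A,FQ)=24, d(E,FQ)=21, d(FQ,U)=37/2, d(FQ,Y)=5
step 2: merge (FQ,Y) at d=5, Q=-229/2; branch lengths FQ→15/4, Y→5/4; new cluster FQY
  updated: d(A,FQY)=18, d(E,FQY)=35/2, d(FQY,U)=67/4
step 3: merge (A,FQY) at d=18, Q=-289/4; branch lengths A→159/16, FQY→129/16; new cluster AFQY
  updated: d(AFQY,E)=45/4, d(AFQY,U)=55/8
step 4: merge (AFQY,E) at d=45/4, Q=-241/8; branch lengths AFQY→49/16, E→131/16; new cluster AEFQY
  updated: d(AEFQY,U)=61/16
step 5: merge (AEFQY,U) at d=61/16; branch lengths AEFQY→61/32, U→61/32; new cluster AEFQUY
final tree: (((A:159/16,((F:23/8,Q:25/8):15/4,Y:5/4):129/16):49/16,E:131/16):61/32,U:61/32)
total length: 705/16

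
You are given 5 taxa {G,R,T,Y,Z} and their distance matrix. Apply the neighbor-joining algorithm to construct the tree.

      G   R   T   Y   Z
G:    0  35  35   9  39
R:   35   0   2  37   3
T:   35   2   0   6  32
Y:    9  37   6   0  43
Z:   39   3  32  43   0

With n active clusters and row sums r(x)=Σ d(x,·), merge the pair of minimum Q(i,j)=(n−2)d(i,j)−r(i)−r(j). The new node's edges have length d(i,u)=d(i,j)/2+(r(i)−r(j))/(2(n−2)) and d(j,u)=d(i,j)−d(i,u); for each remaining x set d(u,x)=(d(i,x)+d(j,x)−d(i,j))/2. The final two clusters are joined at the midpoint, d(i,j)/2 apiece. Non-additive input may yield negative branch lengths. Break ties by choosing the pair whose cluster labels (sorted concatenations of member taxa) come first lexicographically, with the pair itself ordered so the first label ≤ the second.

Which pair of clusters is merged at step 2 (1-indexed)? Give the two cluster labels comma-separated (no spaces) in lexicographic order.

step 1: merge (G,Y) at d=9, Q=-186; branch lengths G→25/3, Y→2/3; new cluster GY
  updated: d(GY,R)=63/2, d(GY,T)=16, d(GY,Z)=73/2
step 2: merge (GY,T) at d=16, Q=-102; branch lengths GY→33/2, T→-1/2; new cluster GTY
  updated: d(GTY,R)=35/4, d(GTY,Z)=105/4
step 3: merge (GTY,R) at d=35/4, Q=-38; branch lengths GTY→16, R→-29/4; new cluster GRTY
  updated: d(GRTY,Z)=41/4
step 4: merge (GRTY,Z) at d=41/4; branch lengths GRTY→41/8, Z→41/8; new cluster GRTYZ
final tree: ((((G:25/3,Y:2/3):33/2,T:-1/2):16,R:-29/4):41/8,Z:41/8)
total length: 44

GY,T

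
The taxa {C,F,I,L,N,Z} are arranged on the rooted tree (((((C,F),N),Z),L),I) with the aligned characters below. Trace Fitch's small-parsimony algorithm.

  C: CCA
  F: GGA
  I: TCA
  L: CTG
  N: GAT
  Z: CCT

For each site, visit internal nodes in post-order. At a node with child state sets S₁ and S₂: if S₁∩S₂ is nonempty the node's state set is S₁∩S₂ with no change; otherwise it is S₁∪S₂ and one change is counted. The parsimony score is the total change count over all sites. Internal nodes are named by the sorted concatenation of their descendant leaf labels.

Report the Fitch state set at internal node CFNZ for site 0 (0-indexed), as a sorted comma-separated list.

[col 0] CF: children C:{C}, F:{G} ∪→ {C,G}; cost 1
[col 0] CFN: children CF:{C,G}, N:{G} ∩→ {G}; cost 0
[col 0] CFNZ: children CFN:{G}, Z:{C} ∪→ {C,G}; cost 1
[col 0] CFLNZ: children CFNZ:{C,G}, L:{C} ∩→ {C}; cost 0
[col 0] CFILNZ: children CFLNZ:{C}, I:{T} ∪→ {C,T}; cost 1
[col 1] CF: children C:{C}, F:{G} ∪→ {C,G}; cost 1
[col 1] CFN: children CF:{C,G}, N:{A} ∪→ {A,C,G}; cost 1
[col 1] CFNZ: children CFN:{A,C,G}, Z:{C} ∩→ {C}; cost 0
[col 1] CFLNZ: children CFNZ:{C}, L:{T} ∪→ {C,T}; cost 1
[col 1] CFILNZ: children CFLNZ:{C,T}, I:{C} ∩→ {C}; cost 0
[col 2] CF: children C:{A}, F:{A} ∩→ {A}; cost 0
[col 2] CFN: children CF:{A}, N:{T} ∪→ {A,T}; cost 1
[col 2] CFNZ: children CFN:{A,T}, Z:{T} ∩→ {T}; cost 0
[col 2] CFLNZ: children CFNZ:{T}, L:{G} ∪→ {G,T}; cost 1
[col 2] CFILNZ: children CFLNZ:{G,T}, I:{A} ∪→ {A,G,T}; cost 1
per-site changes: [3, 3, 3]; total = 9

C,G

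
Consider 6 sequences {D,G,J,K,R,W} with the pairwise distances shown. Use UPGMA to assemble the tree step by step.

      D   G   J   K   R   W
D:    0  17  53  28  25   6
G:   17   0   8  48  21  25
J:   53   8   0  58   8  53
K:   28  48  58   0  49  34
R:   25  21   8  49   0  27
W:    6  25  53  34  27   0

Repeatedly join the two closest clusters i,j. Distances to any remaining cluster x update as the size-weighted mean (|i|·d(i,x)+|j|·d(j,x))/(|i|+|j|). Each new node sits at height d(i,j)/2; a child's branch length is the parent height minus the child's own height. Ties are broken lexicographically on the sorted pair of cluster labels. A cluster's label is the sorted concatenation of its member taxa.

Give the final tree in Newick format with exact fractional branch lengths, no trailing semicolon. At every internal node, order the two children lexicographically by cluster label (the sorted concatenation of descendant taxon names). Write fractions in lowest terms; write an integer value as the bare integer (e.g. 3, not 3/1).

step 1: merge (D,W) at d=6; branch lengths D→3, W→3; new cluster DW
  updated: d(DW,G)=21, d(DW,J)=53, d(DW,K)=31, d(DW,R)=26
step 2: merge (G,J) at d=8; branch lengths G→4, J→4; new cluster GJ
  updated: d(DW,GJ)=37, d(GJ,K)=53, d(GJ,R)=29/2
step 3: merge (GJ,R) at d=29/2; branch lengths GJ→13/4, R→29/4; new cluster GJR
  updated: d(DW,GJR)=100/3, d(GJR,K)=155/3
step 4: merge (DW,K) at d=31; branch lengths DW→25/2, K→31/2; new cluster DKW
  updated: d(DKW,GJR)=355/9
step 5: merge (DKW,GJR) at d=355/9; branch lengths DKW→38/9, GJR→449/36; new cluster DGJKRW
final tree: (((D:3,W:3):25/2,K:31/2):38/9,((G:4,J:4):13/4,R:29/4):449/36)
total length: 2491/36

(((D:3,W:3):25/2,K:31/2):38/9,((G:4,J:4):13/4,R:29/4):449/36)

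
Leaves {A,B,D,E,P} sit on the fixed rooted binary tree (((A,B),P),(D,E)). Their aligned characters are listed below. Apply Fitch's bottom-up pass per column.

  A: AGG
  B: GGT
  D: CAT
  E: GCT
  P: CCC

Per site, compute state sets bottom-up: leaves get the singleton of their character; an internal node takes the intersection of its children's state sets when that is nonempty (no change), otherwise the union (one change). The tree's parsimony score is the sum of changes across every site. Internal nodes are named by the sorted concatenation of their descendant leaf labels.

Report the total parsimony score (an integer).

site 0, node AB: A={A} ∪ B={G} → {A,G} (+1)
site 0, node ABP: AB={A,G} ∪ P={C} → {A,C,G} (+1)
site 0, node DE: D={C} ∪ E={G} → {C,G} (+1)
site 0, node ABDEP: ABP={A,C,G} ∩ DE={C,G} → {C,G} (+0)
site 1, node AB: A={G} ∩ B={G} → {G} (+0)
site 1, node ABP: AB={G} ∪ P={C} → {C,G} (+1)
site 1, node DE: D={A} ∪ E={C} → {A,C} (+1)
site 1, node ABDEP: ABP={C,G} ∩ DE={A,C} → {C} (+0)
site 2, node AB: A={G} ∪ B={T} → {G,T} (+1)
site 2, node ABP: AB={G,T} ∪ P={C} → {C,G,T} (+1)
site 2, node DE: D={T} ∩ E={T} → {T} (+0)
site 2, node ABDEP: ABP={C,G,T} ∩ DE={T} → {T} (+0)
per-site changes: [3, 2, 2]; total = 7

7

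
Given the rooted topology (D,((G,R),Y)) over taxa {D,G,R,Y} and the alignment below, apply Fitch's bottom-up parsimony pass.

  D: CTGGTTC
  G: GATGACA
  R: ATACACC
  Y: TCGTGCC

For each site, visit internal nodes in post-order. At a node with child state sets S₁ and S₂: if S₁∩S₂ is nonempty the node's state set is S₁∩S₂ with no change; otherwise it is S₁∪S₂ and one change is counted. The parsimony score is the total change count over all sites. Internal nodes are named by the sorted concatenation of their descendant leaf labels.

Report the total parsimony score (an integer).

site 0, node GR: G={G} ∪ R={A} → {A,G} (+1)
site 0, node GRY: GR={A,G} ∪ Y={T} → {A,G,T} (+1)
site 0, node DGRY: D={C} ∪ GRY={A,G,T} → {A,C,G,T} (+1)
site 1, node GR: G={A} ∪ R={T} → {A,T} (+1)
site 1, node GRY: GR={A,T} ∪ Y={C} → {A,C,T} (+1)
site 1, node DGRY: D={T} ∩ GRY={A,C,T} → {T} (+0)
site 2, node GR: G={T} ∪ R={A} → {A,T} (+1)
site 2, node GRY: GR={A,T} ∪ Y={G} → {A,G,T} (+1)
site 2, node DGRY: D={G} ∩ GRY={A,G,T} → {G} (+0)
site 3, node GR: G={G} ∪ R={C} → {C,G} (+1)
site 3, node GRY: GR={C,G} ∪ Y={T} → {C,G,T} (+1)
site 3, node DGRY: D={G} ∩ GRY={C,G,T} → {G} (+0)
site 4, node GR: G={A} ∩ R={A} → {A} (+0)
site 4, node GRY: GR={A} ∪ Y={G} → {A,G} (+1)
site 4, node DGRY: D={T} ∪ GRY={A,G} → {A,G,T} (+1)
site 5, node GR: G={C} ∩ R={C} → {C} (+0)
site 5, node GRY: GR={C} ∩ Y={C} → {C} (+0)
site 5, node DGRY: D={T} ∪ GRY={C} → {C,T} (+1)
site 6, node GR: G={A} ∪ R={C} → {A,C} (+1)
site 6, node GRY: GR={A,C} ∩ Y={C} → {C} (+0)
site 6, node DGRY: D={C} ∩ GRY={C} → {C} (+0)
per-site changes: [3, 2, 2, 2, 2, 1, 1]; total = 13

13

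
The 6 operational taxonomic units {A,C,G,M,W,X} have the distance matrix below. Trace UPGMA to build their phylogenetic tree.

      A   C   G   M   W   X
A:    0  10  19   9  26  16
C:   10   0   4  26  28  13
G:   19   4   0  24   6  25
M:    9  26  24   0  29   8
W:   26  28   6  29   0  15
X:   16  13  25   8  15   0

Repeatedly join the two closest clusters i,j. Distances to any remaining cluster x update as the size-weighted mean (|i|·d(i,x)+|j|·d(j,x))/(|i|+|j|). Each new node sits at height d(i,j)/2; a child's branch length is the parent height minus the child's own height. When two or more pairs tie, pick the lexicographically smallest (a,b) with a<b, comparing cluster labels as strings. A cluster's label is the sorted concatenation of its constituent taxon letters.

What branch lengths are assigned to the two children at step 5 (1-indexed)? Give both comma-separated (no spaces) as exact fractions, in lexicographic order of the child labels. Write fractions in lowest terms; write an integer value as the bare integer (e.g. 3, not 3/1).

149/36,17/9

iteration 1: select C,G (d=4); attach at lengths (2, 2); label the merged cluster CG
  updated: d(A,CG)=29/2, d(CG,M)=25, d(CG,W)=17, d(CG,X)=19
iteration 2: select M,X (d=8); attach at lengths (4, 4); label the merged cluster MX
  updated: d(A,MX)=25/2, d(CG,MX)=22, d(MX,W)=22
iteration 3: select A,MX (d=25/2); attach at lengths (25/4, 9/4); label the merged cluster AMX
  updated: d(AMX,CG)=39/2, d(AMX,W)=70/3
iteration 4: select CG,W (d=17); attach at lengths (13/2, 17/2); label the merged cluster CGW
  updated: d(AMX,CGW)=187/9
iteration 5: select AMX,CGW (d=187/9); attach at lengths (149/36, 17/9); label the merged cluster ACGMWX
final tree: ((A:25/4,(M:4,X:4):9/4):149/36,((C:2,G:2):13/2,W:17/2):17/9)
total length: 1495/36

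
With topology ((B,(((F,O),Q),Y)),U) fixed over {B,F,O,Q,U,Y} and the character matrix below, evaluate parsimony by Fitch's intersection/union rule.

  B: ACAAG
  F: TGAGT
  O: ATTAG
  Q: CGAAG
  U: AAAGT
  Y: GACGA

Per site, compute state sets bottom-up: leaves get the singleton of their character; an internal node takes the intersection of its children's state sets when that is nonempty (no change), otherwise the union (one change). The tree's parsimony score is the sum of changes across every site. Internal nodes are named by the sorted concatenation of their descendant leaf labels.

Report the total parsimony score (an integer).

14

FO@0: {T} ∪ {A} = {A,T} (union, +1)
FOQ@0: {A,T} ∪ {C} = {A,C,T} (union, +1)
FOQY@0: {A,C,T} ∪ {G} = {A,C,G,T} (union, +1)
BFOQY@0: {A} ∩ {A,C,G,T} = {A} (intersection, +0)
BFOQUY@0: {A} ∩ {A} = {A} (intersection, +0)
FO@1: {G} ∪ {T} = {G,T} (union, +1)
FOQ@1: {G,T} ∩ {G} = {G} (intersection, +0)
FOQY@1: {G} ∪ {A} = {A,G} (union, +1)
BFOQY@1: {C} ∪ {A,G} = {A,C,G} (union, +1)
BFOQUY@1: {A,C,G} ∩ {A} = {A} (intersection, +0)
FO@2: {A} ∪ {T} = {A,T} (union, +1)
FOQ@2: {A,T} ∩ {A} = {A} (intersection, +0)
FOQY@2: {A} ∪ {C} = {A,C} (union, +1)
BFOQY@2: {A} ∩ {A,C} = {A} (intersection, +0)
BFOQUY@2: {A} ∩ {A} = {A} (intersection, +0)
FO@3: {G} ∪ {A} = {A,G} (union, +1)
FOQ@3: {A,G} ∩ {A} = {A} (intersection, +0)
FOQY@3: {A} ∪ {G} = {A,G} (union, +1)
BFOQY@3: {A} ∩ {A,G} = {A} (intersection, +0)
BFOQUY@3: {A} ∪ {G} = {A,G} (union, +1)
FO@4: {T} ∪ {G} = {G,T} (union, +1)
FOQ@4: {G,T} ∩ {G} = {G} (intersection, +0)
FOQY@4: {G} ∪ {A} = {A,G} (union, +1)
BFOQY@4: {G} ∩ {A,G} = {G} (intersection, +0)
BFOQUY@4: {G} ∪ {T} = {G,T} (union, +1)
per-site changes: [3, 3, 2, 3, 3]; total = 14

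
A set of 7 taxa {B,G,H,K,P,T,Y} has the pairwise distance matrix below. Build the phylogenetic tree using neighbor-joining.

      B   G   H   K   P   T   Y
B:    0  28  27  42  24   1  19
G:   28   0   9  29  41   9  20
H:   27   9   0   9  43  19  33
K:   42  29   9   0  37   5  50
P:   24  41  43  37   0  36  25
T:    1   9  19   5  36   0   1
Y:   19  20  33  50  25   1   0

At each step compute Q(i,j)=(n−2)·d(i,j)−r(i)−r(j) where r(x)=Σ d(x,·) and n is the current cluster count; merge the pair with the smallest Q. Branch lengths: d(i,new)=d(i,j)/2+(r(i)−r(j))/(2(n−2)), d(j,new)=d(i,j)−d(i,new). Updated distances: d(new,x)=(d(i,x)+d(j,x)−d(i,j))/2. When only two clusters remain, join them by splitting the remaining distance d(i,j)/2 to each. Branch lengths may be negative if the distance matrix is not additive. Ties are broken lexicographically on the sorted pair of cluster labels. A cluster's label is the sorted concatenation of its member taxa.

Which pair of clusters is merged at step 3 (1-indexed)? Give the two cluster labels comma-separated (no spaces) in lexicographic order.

1. join H+K (d=9, Q=-267) ⇒ HK; edges |H|=13/10, |K|=77/10
  updated: d(B,HK)=30, d(G,HK)=29/2, d(HK,P)=71/2, d(HK,T)=15/2, d(HK,Y)=37
2. join G+HK (d=29/2, Q=-179) ⇒ GHK; edges |G|=23/4, |HK|=35/4
  updated: d(B,GHK)=87/4, d(GHK,P)=31, d(GHK,T)=1, d(GHK,Y)=85/4
3. join GHK+T (d=1, Q=-111) ⇒ GHKT; edges |GHK|=13/2, |T|=-11/2
  updated: d(B,GHKT)=87/8, d(GHKT,P)=33, d(GHKT,Y)=85/8
4. join B+P (d=24, Q=-703/8) ⇒ BP; edges |B|=159/32, |P|=609/32
  updated: d(BP,GHKT)=159/16, d(BP,Y)=10
5. join BP+GHKT (d=159/16, Q=-489/16) ⇒ BGHKPT; edges |BP|=149/32, |GHKT|=169/32
  updated: d(BGHKPT,Y)=171/32
6. join BGHKPT+Y (d=171/32) ⇒ BGHKPTY; edges |BGHKPT|=171/64, |Y|=171/64
final tree: (((B:159/32,P:609/32):149/32,((G:23/4,(H:13/10,K:77/10):35/4):13/2,T:-11/2):169/32):171/64,Y:171/64)
total length: 2041/32

GHK,T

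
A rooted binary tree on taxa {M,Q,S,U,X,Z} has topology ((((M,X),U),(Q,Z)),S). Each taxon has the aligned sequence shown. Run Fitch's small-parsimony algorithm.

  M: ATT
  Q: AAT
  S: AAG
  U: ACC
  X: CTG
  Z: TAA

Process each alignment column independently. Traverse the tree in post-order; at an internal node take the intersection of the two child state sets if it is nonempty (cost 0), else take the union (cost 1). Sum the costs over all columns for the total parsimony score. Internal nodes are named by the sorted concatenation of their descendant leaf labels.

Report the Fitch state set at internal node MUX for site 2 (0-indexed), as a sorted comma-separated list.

C,G,T

MX@0: {A} ∪ {C} = {A,C} (union, +1)
MUX@0: {A,C} ∩ {A} = {A} (intersection, +0)
QZ@0: {A} ∪ {T} = {A,T} (union, +1)
MQUXZ@0: {A} ∩ {A,T} = {A} (intersection, +0)
MQSUXZ@0: {A} ∩ {A} = {A} (intersection, +0)
MX@1: {T} ∩ {T} = {T} (intersection, +0)
MUX@1: {T} ∪ {C} = {C,T} (union, +1)
QZ@1: {A} ∩ {A} = {A} (intersection, +0)
MQUXZ@1: {C,T} ∪ {A} = {A,C,T} (union, +1)
MQSUXZ@1: {A,C,T} ∩ {A} = {A} (intersection, +0)
MX@2: {T} ∪ {G} = {G,T} (union, +1)
MUX@2: {G,T} ∪ {C} = {C,G,T} (union, +1)
QZ@2: {T} ∪ {A} = {A,T} (union, +1)
MQUXZ@2: {C,G,T} ∩ {A,T} = {T} (intersection, +0)
MQSUXZ@2: {T} ∪ {G} = {G,T} (union, +1)
per-site changes: [2, 2, 4]; total = 8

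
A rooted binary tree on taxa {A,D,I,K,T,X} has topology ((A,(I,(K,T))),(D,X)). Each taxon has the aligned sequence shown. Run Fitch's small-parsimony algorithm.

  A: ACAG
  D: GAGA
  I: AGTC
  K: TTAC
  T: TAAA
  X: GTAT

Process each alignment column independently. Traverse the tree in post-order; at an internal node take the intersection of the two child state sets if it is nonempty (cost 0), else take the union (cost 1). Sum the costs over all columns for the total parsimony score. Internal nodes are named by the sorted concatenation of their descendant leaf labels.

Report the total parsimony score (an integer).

12

site 0, node KT: K={T} ∩ T={T} → {T} (+0)
site 0, node IKT: I={A} ∪ KT={T} → {A,T} (+1)
site 0, node AIKT: A={A} ∩ IKT={A,T} → {A} (+0)
site 0, node DX: D={G} ∩ X={G} → {G} (+0)
site 0, node ADIKTX: AIKT={A} ∪ DX={G} → {A,G} (+1)
site 1, node KT: K={T} ∪ T={A} → {A,T} (+1)
site 1, node IKT: I={G} ∪ KT={A,T} → {A,G,T} (+1)
site 1, node AIKT: A={C} ∪ IKT={A,G,T} → {A,C,G,T} (+1)
site 1, node DX: D={A} ∪ X={T} → {A,T} (+1)
site 1, node ADIKTX: AIKT={A,C,G,T} ∩ DX={A,T} → {A,T} (+0)
site 2, node KT: K={A} ∩ T={A} → {A} (+0)
site 2, node IKT: I={T} ∪ KT={A} → {A,T} (+1)
site 2, node AIKT: A={A} ∩ IKT={A,T} → {A} (+0)
site 2, node DX: D={G} ∪ X={A} → {A,G} (+1)
site 2, node ADIKTX: AIKT={A} ∩ DX={A,G} → {A} (+0)
site 3, node KT: K={C} ∪ T={A} → {A,C} (+1)
site 3, node IKT: I={C} ∩ KT={A,C} → {C} (+0)
site 3, node AIKT: A={G} ∪ IKT={C} → {C,G} (+1)
site 3, node DX: D={A} ∪ X={T} → {A,T} (+1)
site 3, node ADIKTX: AIKT={C,G} ∪ DX={A,T} → {A,C,G,T} (+1)
per-site changes: [2, 4, 2, 4]; total = 12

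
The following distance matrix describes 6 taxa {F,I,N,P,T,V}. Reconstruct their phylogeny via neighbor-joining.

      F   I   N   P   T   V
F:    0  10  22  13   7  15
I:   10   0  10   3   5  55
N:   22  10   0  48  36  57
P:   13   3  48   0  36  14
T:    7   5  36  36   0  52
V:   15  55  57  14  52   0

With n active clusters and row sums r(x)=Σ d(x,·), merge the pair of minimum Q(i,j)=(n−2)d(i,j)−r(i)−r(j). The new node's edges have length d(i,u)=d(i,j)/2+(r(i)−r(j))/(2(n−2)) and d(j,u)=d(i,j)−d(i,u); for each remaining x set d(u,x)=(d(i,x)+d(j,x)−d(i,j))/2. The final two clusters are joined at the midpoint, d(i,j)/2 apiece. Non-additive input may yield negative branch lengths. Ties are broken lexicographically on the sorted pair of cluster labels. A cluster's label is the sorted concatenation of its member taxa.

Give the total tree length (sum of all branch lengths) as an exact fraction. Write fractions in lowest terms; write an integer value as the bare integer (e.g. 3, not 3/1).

899/16

1. join P+V (d=14, Q=-251) ⇒ PV; edges |P|=-23/8, |V|=135/8
  updated: d(F,PV)=7, d(I,PV)=22, d(N,PV)=91/2, d(PV,T)=37
2. join F+PV (d=7, Q=-273/2) ⇒ FPV; edges |F|=-89/12, |PV|=173/12
  updated: d(FPV,I)=25/2, d(FPV,N)=121/4, d(FPV,T)=37/2
3. join FPV+T (d=37/2, Q=-335/4) ⇒ FPTV; edges |FPV|=155/16, |T|=141/16
  updated: d(FPTV,I)=-1/2, d(FPTV,N)=191/8
4. join FPTV+I (d=-1/2, Q=-267/8) ⇒ FIPTV; edges |FPTV|=107/16, |I|=-115/16
  updated: d(FIPTV,N)=275/16
5. join FIPTV+N (d=275/16) ⇒ FINPTV; edges |FIPTV|=275/32, |N|=275/32
final tree: ((((F:-89/12,(P:-23/8,V:135/8):173/12):155/16,T:141/16):107/16,I:-115/16):275/32,N:275/32)
total length: 899/16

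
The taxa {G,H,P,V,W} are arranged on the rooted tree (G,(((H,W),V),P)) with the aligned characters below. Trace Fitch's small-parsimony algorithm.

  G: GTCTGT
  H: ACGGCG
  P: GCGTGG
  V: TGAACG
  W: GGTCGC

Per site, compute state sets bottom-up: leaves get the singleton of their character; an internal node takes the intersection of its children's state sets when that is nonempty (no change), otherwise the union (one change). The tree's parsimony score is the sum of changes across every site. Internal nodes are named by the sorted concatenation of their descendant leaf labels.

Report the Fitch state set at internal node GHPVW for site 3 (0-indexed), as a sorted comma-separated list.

HW@0: {A} ∪ {G} = {A,G} (union, +1)
HVW@0: {A,G} ∪ {T} = {A,G,T} (union, +1)
HPVW@0: {A,G,T} ∩ {G} = {G} (intersection, +0)
GHPVW@0: {G} ∩ {G} = {G} (intersection, +0)
HW@1: {C} ∪ {G} = {C,G} (union, +1)
HVW@1: {C,G} ∩ {G} = {G} (intersection, +0)
HPVW@1: {G} ∪ {C} = {C,G} (union, +1)
GHPVW@1: {T} ∪ {C,G} = {C,G,T} (union, +1)
HW@2: {G} ∪ {T} = {G,T} (union, +1)
HVW@2: {G,T} ∪ {A} = {A,G,T} (union, +1)
HPVW@2: {A,G,T} ∩ {G} = {G} (intersection, +0)
GHPVW@2: {C} ∪ {G} = {C,G} (union, +1)
HW@3: {G} ∪ {C} = {C,G} (union, +1)
HVW@3: {C,G} ∪ {A} = {A,C,G} (union, +1)
HPVW@3: {A,C,G} ∪ {T} = {A,C,G,T} (union, +1)
GHPVW@3: {T} ∩ {A,C,G,T} = {T} (intersection, +0)
HW@4: {C} ∪ {G} = {C,G} (union, +1)
HVW@4: {C,G} ∩ {C} = {C} (intersection, +0)
HPVW@4: {C} ∪ {G} = {C,G} (union, +1)
GHPVW@4: {G} ∩ {C,G} = {G} (intersection, +0)
HW@5: {G} ∪ {C} = {C,G} (union, +1)
HVW@5: {C,G} ∩ {G} = {G} (intersection, +0)
HPVW@5: {G} ∩ {G} = {G} (intersection, +0)
GHPVW@5: {T} ∪ {G} = {G,T} (union, +1)
per-site changes: [2, 3, 3, 3, 2, 2]; total = 15

T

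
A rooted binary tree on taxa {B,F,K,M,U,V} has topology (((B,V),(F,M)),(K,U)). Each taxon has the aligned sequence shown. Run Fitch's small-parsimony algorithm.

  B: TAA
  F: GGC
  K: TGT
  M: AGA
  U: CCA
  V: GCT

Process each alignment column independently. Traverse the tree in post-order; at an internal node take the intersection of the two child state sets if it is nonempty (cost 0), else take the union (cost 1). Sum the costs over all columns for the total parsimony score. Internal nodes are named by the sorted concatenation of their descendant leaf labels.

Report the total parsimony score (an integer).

[col 0] BV: children B:{T}, V:{G} ∪→ {G,T}; cost 1
[col 0] FM: children F:{G}, M:{A} ∪→ {A,G}; cost 1
[col 0] BFMV: children BV:{G,T}, FM:{A,G} ∩→ {G}; cost 0
[col 0] KU: children K:{T}, U:{C} ∪→ {C,T}; cost 1
[col 0] BFKMUV: children BFMV:{G}, KU:{C,T} ∪→ {C,G,T}; cost 1
[col 1] BV: children B:{A}, V:{C} ∪→ {A,C}; cost 1
[col 1] FM: children F:{G}, M:{G} ∩→ {G}; cost 0
[col 1] BFMV: children BV:{A,C}, FM:{G} ∪→ {A,C,G}; cost 1
[col 1] KU: children K:{G}, U:{C} ∪→ {C,G}; cost 1
[col 1] BFKMUV: children BFMV:{A,C,G}, KU:{C,G} ∩→ {C,G}; cost 0
[col 2] BV: children B:{A}, V:{T} ∪→ {A,T}; cost 1
[col 2] FM: children F:{C}, M:{A} ∪→ {A,C}; cost 1
[col 2] BFMV: children BV:{A,T}, FM:{A,C} ∩→ {A}; cost 0
[col 2] KU: children K:{T}, U:{A} ∪→ {A,T}; cost 1
[col 2] BFKMUV: children BFMV:{A}, KU:{A,T} ∩→ {A}; cost 0
per-site changes: [4, 3, 3]; total = 10

10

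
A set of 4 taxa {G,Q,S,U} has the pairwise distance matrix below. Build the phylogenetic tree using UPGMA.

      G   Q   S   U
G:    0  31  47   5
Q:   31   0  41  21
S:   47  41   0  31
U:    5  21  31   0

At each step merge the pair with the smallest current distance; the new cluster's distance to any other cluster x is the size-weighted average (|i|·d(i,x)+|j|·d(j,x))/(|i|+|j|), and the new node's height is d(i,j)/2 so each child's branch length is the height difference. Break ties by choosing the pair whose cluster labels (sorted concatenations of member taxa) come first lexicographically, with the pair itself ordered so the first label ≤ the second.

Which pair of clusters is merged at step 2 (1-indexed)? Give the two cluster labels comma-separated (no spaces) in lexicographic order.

iteration 1: select G,U (d=5); attach at lengths (5/2, 5/2); label the merged cluster GU
  updated: d(GU,Q)=26, d(GU,S)=39
iteration 2: select GU,Q (d=26); attach at lengths (21/2, 13); label the merged cluster GQU
  updated: d(GQU,S)=119/3
iteration 3: select GQU,S (d=119/3); attach at lengths (41/6, 119/6); label the merged cluster GQSU
final tree: (((G:5/2,U:5/2):21/2,Q:13):41/6,S:119/6)
total length: 331/6

GU,Q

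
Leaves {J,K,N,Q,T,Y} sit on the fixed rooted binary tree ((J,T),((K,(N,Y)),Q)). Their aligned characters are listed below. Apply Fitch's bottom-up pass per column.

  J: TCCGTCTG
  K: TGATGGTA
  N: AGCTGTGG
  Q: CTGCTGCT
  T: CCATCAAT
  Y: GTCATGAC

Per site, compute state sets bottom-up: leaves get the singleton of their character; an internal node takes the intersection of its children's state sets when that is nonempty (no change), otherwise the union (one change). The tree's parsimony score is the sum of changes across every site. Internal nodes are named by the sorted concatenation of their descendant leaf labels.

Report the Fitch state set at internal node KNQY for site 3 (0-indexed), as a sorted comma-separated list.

C,T

[col 0] JT: children J:{T}, T:{C} ∪→ {C,T}; cost 1
[col 0] NY: children N:{A}, Y:{G} ∪→ {A,G}; cost 1
[col 0] KNY: children K:{T}, NY:{A,G} ∪→ {A,G,T}; cost 1
[col 0] KNQY: children KNY:{A,G,T}, Q:{C} ∪→ {A,C,G,T}; cost 1
[col 0] JKNQTY: children JT:{C,T}, KNQY:{A,C,G,T} ∩→ {C,T}; cost 0
[col 1] JT: children J:{C}, T:{C} ∩→ {C}; cost 0
[col 1] NY: children N:{G}, Y:{T} ∪→ {G,T}; cost 1
[col 1] KNY: children K:{G}, NY:{G,T} ∩→ {G}; cost 0
[col 1] KNQY: children KNY:{G}, Q:{T} ∪→ {G,T}; cost 1
[col 1] JKNQTY: children JT:{C}, KNQY:{G,T} ∪→ {C,G,T}; cost 1
[col 2] JT: children J:{C}, T:{A} ∪→ {A,C}; cost 1
[col 2] NY: children N:{C}, Y:{C} ∩→ {C}; cost 0
[col 2] KNY: children K:{A}, NY:{C} ∪→ {A,C}; cost 1
[col 2] KNQY: children KNY:{A,C}, Q:{G} ∪→ {A,C,G}; cost 1
[col 2] JKNQTY: children JT:{A,C}, KNQY:{A,C,G} ∩→ {A,C}; cost 0
[col 3] JT: children J:{G}, T:{T} ∪→ {G,T}; cost 1
[col 3] NY: children N:{T}, Y:{A} ∪→ {A,T}; cost 1
[col 3] KNY: children K:{T}, NY:{A,T} ∩→ {T}; cost 0
[col 3] KNQY: children KNY:{T}, Q:{C} ∪→ {C,T}; cost 1
[col 3] JKNQTY: children JT:{G,T}, KNQY:{C,T} ∩→ {T}; cost 0
[col 4] JT: children J:{T}, T:{C} ∪→ {C,T}; cost 1
[col 4] NY: children N:{G}, Y:{T} ∪→ {G,T}; cost 1
[col 4] KNY: children K:{G}, NY:{G,T} ∩→ {G}; cost 0
[col 4] KNQY: children KNY:{G}, Q:{T} ∪→ {G,T}; cost 1
[col 4] JKNQTY: children JT:{C,T}, KNQY:{G,T} ∩→ {T}; cost 0
[col 5] JT: children J:{C}, T:{A} ∪→ {A,C}; cost 1
[col 5] NY: children N:{T}, Y:{G} ∪→ {G,T}; cost 1
[col 5] KNY: children K:{G}, NY:{G,T} ∩→ {G}; cost 0
[col 5] KNQY: children KNY:{G}, Q:{G} ∩→ {G}; cost 0
[col 5] JKNQTY: children JT:{A,C}, KNQY:{G} ∪→ {A,C,G}; cost 1
[col 6] JT: children J:{T}, T:{A} ∪→ {A,T}; cost 1
[col 6] NY: children N:{G}, Y:{A} ∪→ {A,G}; cost 1
[col 6] KNY: children K:{T}, NY:{A,G} ∪→ {A,G,T}; cost 1
[col 6] KNQY: children KNY:{A,G,T}, Q:{C} ∪→ {A,C,G,T}; cost 1
[col 6] JKNQTY: children JT:{A,T}, KNQY:{A,C,G,T} ∩→ {A,T}; cost 0
[col 7] JT: children J:{G}, T:{T} ∪→ {G,T}; cost 1
[col 7] NY: children N:{G}, Y:{C} ∪→ {C,G}; cost 1
[col 7] KNY: children K:{A}, NY:{C,G} ∪→ {A,C,G}; cost 1
[col 7] KNQY: children KNY:{A,C,G}, Q:{T} ∪→ {A,C,G,T}; cost 1
[col 7] JKNQTY: children JT:{G,T}, KNQY:{A,C,G,T} ∩→ {G,T}; cost 0
per-site changes: [4, 3, 3, 3, 3, 3, 4, 4]; total = 27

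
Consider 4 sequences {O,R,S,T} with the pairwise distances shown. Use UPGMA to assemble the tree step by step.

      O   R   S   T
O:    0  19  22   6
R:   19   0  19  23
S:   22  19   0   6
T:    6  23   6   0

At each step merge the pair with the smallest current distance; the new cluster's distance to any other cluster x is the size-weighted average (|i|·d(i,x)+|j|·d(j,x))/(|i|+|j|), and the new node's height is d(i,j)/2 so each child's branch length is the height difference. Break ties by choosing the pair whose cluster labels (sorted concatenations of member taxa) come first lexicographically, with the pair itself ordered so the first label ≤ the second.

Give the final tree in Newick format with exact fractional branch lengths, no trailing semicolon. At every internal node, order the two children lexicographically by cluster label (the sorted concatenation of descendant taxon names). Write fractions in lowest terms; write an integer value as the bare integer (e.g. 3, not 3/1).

iteration 1: select O,T (d=6); attach at lengths (3, 3); label the merged cluster OT
  updated: d(OT,R)=21, d(OT,S)=14
iteration 2: select OT,S (d=14); attach at lengths (4, 7); label the merged cluster OST
  updated: d(OST,R)=61/3
iteration 3: select OST,R (d=61/3); attach at lengths (19/6, 61/6); label the merged cluster ORST
final tree: (((O:3,T:3):4,S:7):19/6,R:61/6)
total length: 91/3

(((O:3,T:3):4,S:7):19/6,R:61/6)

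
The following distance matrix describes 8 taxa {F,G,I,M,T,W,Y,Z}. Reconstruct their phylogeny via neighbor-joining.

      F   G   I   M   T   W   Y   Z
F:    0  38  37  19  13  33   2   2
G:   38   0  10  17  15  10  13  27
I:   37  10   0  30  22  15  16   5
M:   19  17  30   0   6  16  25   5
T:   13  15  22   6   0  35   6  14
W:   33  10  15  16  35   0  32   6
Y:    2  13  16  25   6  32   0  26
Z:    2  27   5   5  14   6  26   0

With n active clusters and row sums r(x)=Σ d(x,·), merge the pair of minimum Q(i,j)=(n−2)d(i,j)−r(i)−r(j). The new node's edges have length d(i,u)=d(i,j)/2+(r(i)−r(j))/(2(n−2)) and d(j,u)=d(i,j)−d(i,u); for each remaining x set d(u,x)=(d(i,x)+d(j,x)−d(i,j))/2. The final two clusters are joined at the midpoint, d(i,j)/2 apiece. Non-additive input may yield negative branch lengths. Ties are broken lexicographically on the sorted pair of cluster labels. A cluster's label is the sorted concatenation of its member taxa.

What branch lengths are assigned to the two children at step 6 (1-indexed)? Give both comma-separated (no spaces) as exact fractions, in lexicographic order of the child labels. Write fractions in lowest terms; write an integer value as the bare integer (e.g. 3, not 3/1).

13/4,87/16

1. join F+Y (d=2, Q=-252) ⇒ FY; edges |F|=3, |Y|=-1
  updated: d(FY,G)=49/2, d(FY,I)=51/2, d(FY,M)=21, d(FY,T)=17/2, d(FY,W)=63/2, d(FY,Z)=13
2. join FY+T (d=17/2, Q=-182) ⇒ FTY; edges |FY|=33/5, |T|=19/10
  updated: d(FTY,G)=31/2, d(FTY,I)=39/2, d(FTY,M)=37/4, d(FTY,W)=29, d(FTY,Z)=37/4
3. join FTY+M (d=37/4, Q=-491/4) ⇒ FMTY; edges |FTY|=169/32, |M|=127/32
  updated: d(FMTY,G)=93/8, d(FMTY,I)=161/8, d(FMTY,W)=143/8, d(FMTY,Z)=5/2
4. join FMTY+Z (d=5/2, Q=-681/8) ⇒ FMTYZ; edges |FMTY|=51/16, |Z|=-11/16
  updated: d(FMTYZ,G)=289/16, d(FMTYZ,I)=181/16, d(FMTYZ,W)=171/16
5. join FMTYZ+W (d=171/16, Q=-435/8) ⇒ FMTWYZ; edges |FMTYZ|=103/16, |W|=17/4
  updated: d(FMTWYZ,G)=139/16, d(FMTWYZ,I)=125/16
6. join FMTWYZ+G (d=139/16, Q=-53/2) ⇒ FGMTWYZ; edges |FMTWYZ|=13/4, |G|=87/16
  updated: d(FGMTWYZ,I)=73/16
7. join FGMTWYZ+I (d=73/16) ⇒ FGIMTWYZ; edges |FGMTWYZ|=73/32, |I|=73/32
final tree: (((((((F:3,Y:-1):33/5,T:19/10):169/32,M:127/32):51/16,Z:-11/16):103/16,W:17/4):13/4,G:87/16):73/32,I:73/32)
total length: 739/16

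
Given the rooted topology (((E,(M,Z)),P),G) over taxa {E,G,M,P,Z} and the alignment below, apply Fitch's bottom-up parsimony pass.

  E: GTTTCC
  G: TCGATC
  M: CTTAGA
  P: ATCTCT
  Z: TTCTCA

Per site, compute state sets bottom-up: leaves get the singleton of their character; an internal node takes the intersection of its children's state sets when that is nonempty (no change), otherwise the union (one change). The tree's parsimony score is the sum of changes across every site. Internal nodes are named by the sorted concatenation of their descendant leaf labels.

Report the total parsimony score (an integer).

13

MZ@0: {C} ∪ {T} = {C,T} (union, +1)
EMZ@0: {G} ∪ {C,T} = {C,G,T} (union, +1)
EMPZ@0: {C,G,T} ∪ {A} = {A,C,G,T} (union, +1)
EGMPZ@0: {A,C,G,T} ∩ {T} = {T} (intersection, +0)
MZ@1: {T} ∩ {T} = {T} (intersection, +0)
EMZ@1: {T} ∩ {T} = {T} (intersection, +0)
EMPZ@1: {T} ∩ {T} = {T} (intersection, +0)
EGMPZ@1: {T} ∪ {C} = {C,T} (union, +1)
MZ@2: {T} ∪ {C} = {C,T} (union, +1)
EMZ@2: {T} ∩ {C,T} = {T} (intersection, +0)
EMPZ@2: {T} ∪ {C} = {C,T} (union, +1)
EGMPZ@2: {C,T} ∪ {G} = {C,G,T} (union, +1)
MZ@3: {A} ∪ {T} = {A,T} (union, +1)
EMZ@3: {T} ∩ {A,T} = {T} (intersection, +0)
EMPZ@3: {T} ∩ {T} = {T} (intersection, +0)
EGMPZ@3: {T} ∪ {A} = {A,T} (union, +1)
MZ@4: {G} ∪ {C} = {C,G} (union, +1)
EMZ@4: {C} ∩ {C,G} = {C} (intersection, +0)
EMPZ@4: {C} ∩ {C} = {C} (intersection, +0)
EGMPZ@4: {C} ∪ {T} = {C,T} (union, +1)
MZ@5: {A} ∩ {A} = {A} (intersection, +0)
EMZ@5: {C} ∪ {A} = {A,C} (union, +1)
EMPZ@5: {A,C} ∪ {T} = {A,C,T} (union, +1)
EGMPZ@5: {A,C,T} ∩ {C} = {C} (intersection, +0)
per-site changes: [3, 1, 3, 2, 2, 2]; total = 13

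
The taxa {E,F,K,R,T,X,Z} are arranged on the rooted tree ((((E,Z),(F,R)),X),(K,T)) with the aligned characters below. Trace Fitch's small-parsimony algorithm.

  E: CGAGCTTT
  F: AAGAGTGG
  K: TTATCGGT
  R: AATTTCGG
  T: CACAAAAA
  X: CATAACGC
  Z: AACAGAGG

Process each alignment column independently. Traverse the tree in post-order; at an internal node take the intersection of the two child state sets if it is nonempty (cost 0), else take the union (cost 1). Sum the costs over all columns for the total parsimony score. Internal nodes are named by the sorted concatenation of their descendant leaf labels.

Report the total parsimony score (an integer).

[col 0] EZ: children E:{C}, Z:{A} ∪→ {A,C}; cost 1
[col 0] FR: children F:{A}, R:{A} ∩→ {A}; cost 0
[col 0] EFRZ: children EZ:{A,C}, FR:{A} ∩→ {A}; cost 0
[col 0] EFRXZ: children EFRZ:{A}, X:{C} ∪→ {A,C}; cost 1
[col 0] KT: children K:{T}, T:{C} ∪→ {C,T}; cost 1
[col 0] EFKRTXZ: children EFRXZ:{A,C}, KT:{C,T} ∩→ {C}; cost 0
[col 1] EZ: children E:{G}, Z:{A} ∪→ {A,G}; cost 1
[col 1] FR: children F:{A}, R:{A} ∩→ {A}; cost 0
[col 1] EFRZ: children EZ:{A,G}, FR:{A} ∩→ {A}; cost 0
[col 1] EFRXZ: children EFRZ:{A}, X:{A} ∩→ {A}; cost 0
[col 1] KT: children K:{T}, T:{A} ∪→ {A,T}; cost 1
[col 1] EFKRTXZ: children EFRXZ:{A}, KT:{A,T} ∩→ {A}; cost 0
[col 2] EZ: children E:{A}, Z:{C} ∪→ {A,C}; cost 1
[col 2] FR: children F:{G}, R:{T} ∪→ {G,T}; cost 1
[col 2] EFRZ: children EZ:{A,C}, FR:{G,T} ∪→ {A,C,G,T}; cost 1
[col 2] EFRXZ: children EFRZ:{A,C,G,T}, X:{T} ∩→ {T}; cost 0
[col 2] KT: children K:{A}, T:{C} ∪→ {A,C}; cost 1
[col 2] EFKRTXZ: children EFRXZ:{T}, KT:{A,C} ∪→ {A,C,T}; cost 1
[col 3] EZ: children E:{G}, Z:{A} ∪→ {A,G}; cost 1
[col 3] FR: children F:{A}, R:{T} ∪→ {A,T}; cost 1
[col 3] EFRZ: children EZ:{A,G}, FR:{A,T} ∩→ {A}; cost 0
[col 3] EFRXZ: children EFRZ:{A}, X:{A} ∩→ {A}; cost 0
[col 3] KT: children K:{T}, T:{A} ∪→ {A,T}; cost 1
[col 3] EFKRTXZ: children EFRXZ:{A}, KT:{A,T} ∩→ {A}; cost 0
[col 4] EZ: children E:{C}, Z:{G} ∪→ {C,G}; cost 1
[col 4] FR: children F:{G}, R:{T} ∪→ {G,T}; cost 1
[col 4] EFRZ: children EZ:{C,G}, FR:{G,T} ∩→ {G}; cost 0
[col 4] EFRXZ: children EFRZ:{G}, X:{A} ∪→ {A,G}; cost 1
[col 4] KT: children K:{C}, T:{A} ∪→ {A,C}; cost 1
[col 4] EFKRTXZ: children EFRXZ:{A,G}, KT:{A,C} ∩→ {A}; cost 0
[col 5] EZ: children E:{T}, Z:{A} ∪→ {A,T}; cost 1
[col 5] FR: children F:{T}, R:{C} ∪→ {C,T}; cost 1
[col 5] EFRZ: children EZ:{A,T}, FR:{C,T} ∩→ {T}; cost 0
[col 5] EFRXZ: children EFRZ:{T}, X:{C} ∪→ {C,T}; cost 1
[col 5] KT: children K:{G}, T:{A} ∪→ {A,G}; cost 1
[col 5] EFKRTXZ: children EFRXZ:{C,T}, KT:{A,G} ∪→ {A,C,G,T}; cost 1
[col 6] EZ: children E:{T}, Z:{G} ∪→ {G,T}; cost 1
[col 6] FR: children F:{G}, R:{G} ∩→ {G}; cost 0
[col 6] EFRZ: children EZ:{G,T}, FR:{G} ∩→ {G}; cost 0
[col 6] EFRXZ: children EFRZ:{G}, X:{G} ∩→ {G}; cost 0
[col 6] KT: children K:{G}, T:{A} ∪→ {A,G}; cost 1
[col 6] EFKRTXZ: children EFRXZ:{G}, KT:{A,G} ∩→ {G}; cost 0
[col 7] EZ: children E:{T}, Z:{G} ∪→ {G,T}; cost 1
[col 7] FR: children F:{G}, R:{G} ∩→ {G}; cost 0
[col 7] EFRZ: children EZ:{G,T}, FR:{G} ∩→ {G}; cost 0
[col 7] EFRXZ: children EFRZ:{G}, X:{C} ∪→ {C,G}; cost 1
[col 7] KT: children K:{T}, T:{A} ∪→ {A,T}; cost 1
[col 7] EFKRTXZ: children EFRXZ:{C,G}, KT:{A,T} ∪→ {A,C,G,T}; cost 1
per-site changes: [3, 2, 5, 3, 4, 5, 2, 4]; total = 28

28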